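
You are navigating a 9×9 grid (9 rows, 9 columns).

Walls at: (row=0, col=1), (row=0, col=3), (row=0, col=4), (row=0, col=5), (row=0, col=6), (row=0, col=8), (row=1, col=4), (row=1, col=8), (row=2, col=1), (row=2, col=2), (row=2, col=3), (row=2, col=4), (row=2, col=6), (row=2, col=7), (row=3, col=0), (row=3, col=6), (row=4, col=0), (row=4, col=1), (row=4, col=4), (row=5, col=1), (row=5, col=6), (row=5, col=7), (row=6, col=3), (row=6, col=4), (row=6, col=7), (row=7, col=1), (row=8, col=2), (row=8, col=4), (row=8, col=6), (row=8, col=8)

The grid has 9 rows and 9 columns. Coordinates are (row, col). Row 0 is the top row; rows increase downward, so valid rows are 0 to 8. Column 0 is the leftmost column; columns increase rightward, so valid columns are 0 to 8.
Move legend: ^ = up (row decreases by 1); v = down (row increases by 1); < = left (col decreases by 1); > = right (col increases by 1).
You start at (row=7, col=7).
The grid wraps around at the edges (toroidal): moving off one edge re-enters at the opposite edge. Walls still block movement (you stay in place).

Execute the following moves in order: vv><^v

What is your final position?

Answer: Final position: (row=0, col=7)

Derivation:
Start: (row=7, col=7)
  v (down): (row=7, col=7) -> (row=8, col=7)
  v (down): (row=8, col=7) -> (row=0, col=7)
  > (right): blocked, stay at (row=0, col=7)
  < (left): blocked, stay at (row=0, col=7)
  ^ (up): (row=0, col=7) -> (row=8, col=7)
  v (down): (row=8, col=7) -> (row=0, col=7)
Final: (row=0, col=7)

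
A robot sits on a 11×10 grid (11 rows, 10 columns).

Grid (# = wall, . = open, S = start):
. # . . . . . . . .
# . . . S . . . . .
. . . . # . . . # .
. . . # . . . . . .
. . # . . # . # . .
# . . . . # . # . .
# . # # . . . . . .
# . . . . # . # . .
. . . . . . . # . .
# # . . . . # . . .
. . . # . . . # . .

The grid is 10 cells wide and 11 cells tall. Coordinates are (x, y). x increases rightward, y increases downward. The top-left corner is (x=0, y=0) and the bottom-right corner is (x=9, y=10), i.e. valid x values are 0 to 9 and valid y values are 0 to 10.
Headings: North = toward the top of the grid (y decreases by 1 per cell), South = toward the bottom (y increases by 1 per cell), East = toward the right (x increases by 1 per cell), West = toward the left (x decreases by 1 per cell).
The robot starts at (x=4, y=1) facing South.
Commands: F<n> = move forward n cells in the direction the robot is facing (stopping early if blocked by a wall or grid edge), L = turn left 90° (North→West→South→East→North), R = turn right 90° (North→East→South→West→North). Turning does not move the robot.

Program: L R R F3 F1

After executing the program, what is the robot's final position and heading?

Start: (x=4, y=1), facing South
  L: turn left, now facing East
  R: turn right, now facing South
  R: turn right, now facing West
  F3: move forward 3, now at (x=1, y=1)
  F1: move forward 0/1 (blocked), now at (x=1, y=1)
Final: (x=1, y=1), facing West

Answer: Final position: (x=1, y=1), facing West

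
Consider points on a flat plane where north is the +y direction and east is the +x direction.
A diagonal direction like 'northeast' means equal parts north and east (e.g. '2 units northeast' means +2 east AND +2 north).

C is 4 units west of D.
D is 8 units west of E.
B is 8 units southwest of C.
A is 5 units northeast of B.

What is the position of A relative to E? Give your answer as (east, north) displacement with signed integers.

Place E at the origin (east=0, north=0).
  D is 8 units west of E: delta (east=-8, north=+0); D at (east=-8, north=0).
  C is 4 units west of D: delta (east=-4, north=+0); C at (east=-12, north=0).
  B is 8 units southwest of C: delta (east=-8, north=-8); B at (east=-20, north=-8).
  A is 5 units northeast of B: delta (east=+5, north=+5); A at (east=-15, north=-3).
Therefore A relative to E: (east=-15, north=-3).

Answer: A is at (east=-15, north=-3) relative to E.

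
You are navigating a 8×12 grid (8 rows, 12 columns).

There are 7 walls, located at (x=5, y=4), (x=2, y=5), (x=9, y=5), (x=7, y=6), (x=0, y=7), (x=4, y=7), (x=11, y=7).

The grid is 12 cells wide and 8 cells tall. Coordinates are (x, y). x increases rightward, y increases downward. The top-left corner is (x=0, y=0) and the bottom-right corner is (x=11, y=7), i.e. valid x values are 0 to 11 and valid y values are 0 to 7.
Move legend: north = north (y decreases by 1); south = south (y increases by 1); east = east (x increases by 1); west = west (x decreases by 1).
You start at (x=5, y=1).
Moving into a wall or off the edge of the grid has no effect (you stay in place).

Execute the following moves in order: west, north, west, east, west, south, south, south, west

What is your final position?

Answer: Final position: (x=2, y=3)

Derivation:
Start: (x=5, y=1)
  west (west): (x=5, y=1) -> (x=4, y=1)
  north (north): (x=4, y=1) -> (x=4, y=0)
  west (west): (x=4, y=0) -> (x=3, y=0)
  east (east): (x=3, y=0) -> (x=4, y=0)
  west (west): (x=4, y=0) -> (x=3, y=0)
  south (south): (x=3, y=0) -> (x=3, y=1)
  south (south): (x=3, y=1) -> (x=3, y=2)
  south (south): (x=3, y=2) -> (x=3, y=3)
  west (west): (x=3, y=3) -> (x=2, y=3)
Final: (x=2, y=3)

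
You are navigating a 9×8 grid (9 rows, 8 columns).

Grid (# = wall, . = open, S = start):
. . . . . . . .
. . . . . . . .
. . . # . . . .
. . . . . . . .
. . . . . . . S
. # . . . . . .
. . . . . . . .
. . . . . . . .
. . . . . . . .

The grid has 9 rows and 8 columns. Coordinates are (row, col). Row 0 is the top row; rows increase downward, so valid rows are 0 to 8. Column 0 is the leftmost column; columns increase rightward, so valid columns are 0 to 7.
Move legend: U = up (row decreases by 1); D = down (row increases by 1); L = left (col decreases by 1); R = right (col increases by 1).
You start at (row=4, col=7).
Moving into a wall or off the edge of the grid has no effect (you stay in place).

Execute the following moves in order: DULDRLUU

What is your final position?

Start: (row=4, col=7)
  D (down): (row=4, col=7) -> (row=5, col=7)
  U (up): (row=5, col=7) -> (row=4, col=7)
  L (left): (row=4, col=7) -> (row=4, col=6)
  D (down): (row=4, col=6) -> (row=5, col=6)
  R (right): (row=5, col=6) -> (row=5, col=7)
  L (left): (row=5, col=7) -> (row=5, col=6)
  U (up): (row=5, col=6) -> (row=4, col=6)
  U (up): (row=4, col=6) -> (row=3, col=6)
Final: (row=3, col=6)

Answer: Final position: (row=3, col=6)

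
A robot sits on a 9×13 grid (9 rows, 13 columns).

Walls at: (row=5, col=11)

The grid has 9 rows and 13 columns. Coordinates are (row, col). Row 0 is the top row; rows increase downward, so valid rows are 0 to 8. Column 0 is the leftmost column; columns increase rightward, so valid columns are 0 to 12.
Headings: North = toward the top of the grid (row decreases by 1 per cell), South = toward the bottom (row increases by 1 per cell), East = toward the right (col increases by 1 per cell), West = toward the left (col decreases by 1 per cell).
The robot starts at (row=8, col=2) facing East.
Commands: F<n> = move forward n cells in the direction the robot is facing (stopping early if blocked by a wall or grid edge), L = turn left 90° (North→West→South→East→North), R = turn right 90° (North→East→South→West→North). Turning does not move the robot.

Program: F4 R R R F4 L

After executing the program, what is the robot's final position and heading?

Start: (row=8, col=2), facing East
  F4: move forward 4, now at (row=8, col=6)
  R: turn right, now facing South
  R: turn right, now facing West
  R: turn right, now facing North
  F4: move forward 4, now at (row=4, col=6)
  L: turn left, now facing West
Final: (row=4, col=6), facing West

Answer: Final position: (row=4, col=6), facing West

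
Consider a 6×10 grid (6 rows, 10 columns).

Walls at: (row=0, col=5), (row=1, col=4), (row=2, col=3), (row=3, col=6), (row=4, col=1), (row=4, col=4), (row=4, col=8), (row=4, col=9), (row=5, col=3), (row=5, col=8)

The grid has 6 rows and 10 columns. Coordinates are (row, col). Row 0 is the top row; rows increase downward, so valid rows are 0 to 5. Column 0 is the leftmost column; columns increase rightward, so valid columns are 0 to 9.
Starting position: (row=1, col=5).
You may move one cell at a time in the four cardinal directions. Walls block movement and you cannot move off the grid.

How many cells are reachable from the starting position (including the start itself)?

BFS flood-fill from (row=1, col=5):
  Distance 0: (row=1, col=5)
  Distance 1: (row=1, col=6), (row=2, col=5)
  Distance 2: (row=0, col=6), (row=1, col=7), (row=2, col=4), (row=2, col=6), (row=3, col=5)
  Distance 3: (row=0, col=7), (row=1, col=8), (row=2, col=7), (row=3, col=4), (row=4, col=5)
  Distance 4: (row=0, col=8), (row=1, col=9), (row=2, col=8), (row=3, col=3), (row=3, col=7), (row=4, col=6), (row=5, col=5)
  Distance 5: (row=0, col=9), (row=2, col=9), (row=3, col=2), (row=3, col=8), (row=4, col=3), (row=4, col=7), (row=5, col=4), (row=5, col=6)
  Distance 6: (row=2, col=2), (row=3, col=1), (row=3, col=9), (row=4, col=2), (row=5, col=7)
  Distance 7: (row=1, col=2), (row=2, col=1), (row=3, col=0), (row=5, col=2)
  Distance 8: (row=0, col=2), (row=1, col=1), (row=1, col=3), (row=2, col=0), (row=4, col=0), (row=5, col=1)
  Distance 9: (row=0, col=1), (row=0, col=3), (row=1, col=0), (row=5, col=0)
  Distance 10: (row=0, col=0), (row=0, col=4)
Total reachable: 49 (grid has 50 open cells total)

Answer: Reachable cells: 49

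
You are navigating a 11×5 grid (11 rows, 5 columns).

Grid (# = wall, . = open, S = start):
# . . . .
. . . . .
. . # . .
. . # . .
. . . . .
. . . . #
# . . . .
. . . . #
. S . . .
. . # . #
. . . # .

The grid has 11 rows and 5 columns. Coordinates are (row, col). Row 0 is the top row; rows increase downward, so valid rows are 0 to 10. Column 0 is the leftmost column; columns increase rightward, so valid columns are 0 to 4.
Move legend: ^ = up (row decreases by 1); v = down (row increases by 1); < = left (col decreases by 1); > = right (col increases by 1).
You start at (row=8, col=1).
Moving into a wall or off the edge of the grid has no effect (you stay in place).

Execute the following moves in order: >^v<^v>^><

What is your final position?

Answer: Final position: (row=7, col=2)

Derivation:
Start: (row=8, col=1)
  > (right): (row=8, col=1) -> (row=8, col=2)
  ^ (up): (row=8, col=2) -> (row=7, col=2)
  v (down): (row=7, col=2) -> (row=8, col=2)
  < (left): (row=8, col=2) -> (row=8, col=1)
  ^ (up): (row=8, col=1) -> (row=7, col=1)
  v (down): (row=7, col=1) -> (row=8, col=1)
  > (right): (row=8, col=1) -> (row=8, col=2)
  ^ (up): (row=8, col=2) -> (row=7, col=2)
  > (right): (row=7, col=2) -> (row=7, col=3)
  < (left): (row=7, col=3) -> (row=7, col=2)
Final: (row=7, col=2)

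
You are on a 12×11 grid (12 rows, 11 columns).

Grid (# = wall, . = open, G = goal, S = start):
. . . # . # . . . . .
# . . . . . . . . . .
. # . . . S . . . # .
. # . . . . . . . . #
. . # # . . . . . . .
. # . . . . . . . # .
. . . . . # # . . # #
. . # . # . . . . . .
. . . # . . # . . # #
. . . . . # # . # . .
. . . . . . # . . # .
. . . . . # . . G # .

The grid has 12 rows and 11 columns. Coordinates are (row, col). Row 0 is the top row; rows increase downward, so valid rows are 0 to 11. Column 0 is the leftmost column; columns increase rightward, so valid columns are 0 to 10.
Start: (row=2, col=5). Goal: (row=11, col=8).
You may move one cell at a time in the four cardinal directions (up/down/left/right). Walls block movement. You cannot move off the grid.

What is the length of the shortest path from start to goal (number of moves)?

BFS from (row=2, col=5) until reaching (row=11, col=8):
  Distance 0: (row=2, col=5)
  Distance 1: (row=1, col=5), (row=2, col=4), (row=2, col=6), (row=3, col=5)
  Distance 2: (row=1, col=4), (row=1, col=6), (row=2, col=3), (row=2, col=7), (row=3, col=4), (row=3, col=6), (row=4, col=5)
  Distance 3: (row=0, col=4), (row=0, col=6), (row=1, col=3), (row=1, col=7), (row=2, col=2), (row=2, col=8), (row=3, col=3), (row=3, col=7), (row=4, col=4), (row=4, col=6), (row=5, col=5)
  Distance 4: (row=0, col=7), (row=1, col=2), (row=1, col=8), (row=3, col=2), (row=3, col=8), (row=4, col=7), (row=5, col=4), (row=5, col=6)
  Distance 5: (row=0, col=2), (row=0, col=8), (row=1, col=1), (row=1, col=9), (row=3, col=9), (row=4, col=8), (row=5, col=3), (row=5, col=7), (row=6, col=4)
  Distance 6: (row=0, col=1), (row=0, col=9), (row=1, col=10), (row=4, col=9), (row=5, col=2), (row=5, col=8), (row=6, col=3), (row=6, col=7)
  Distance 7: (row=0, col=0), (row=0, col=10), (row=2, col=10), (row=4, col=10), (row=6, col=2), (row=6, col=8), (row=7, col=3), (row=7, col=7)
  Distance 8: (row=5, col=10), (row=6, col=1), (row=7, col=6), (row=7, col=8), (row=8, col=7)
  Distance 9: (row=6, col=0), (row=7, col=1), (row=7, col=5), (row=7, col=9), (row=8, col=8), (row=9, col=7)
  Distance 10: (row=5, col=0), (row=7, col=0), (row=7, col=10), (row=8, col=1), (row=8, col=5), (row=10, col=7)
  Distance 11: (row=4, col=0), (row=8, col=0), (row=8, col=2), (row=8, col=4), (row=9, col=1), (row=10, col=8), (row=11, col=7)
  Distance 12: (row=3, col=0), (row=4, col=1), (row=9, col=0), (row=9, col=2), (row=9, col=4), (row=10, col=1), (row=11, col=6), (row=11, col=8)  <- goal reached here
One shortest path (12 moves): (row=2, col=5) -> (row=2, col=6) -> (row=2, col=7) -> (row=3, col=7) -> (row=4, col=7) -> (row=5, col=7) -> (row=6, col=7) -> (row=7, col=7) -> (row=8, col=7) -> (row=9, col=7) -> (row=10, col=7) -> (row=10, col=8) -> (row=11, col=8)

Answer: Shortest path length: 12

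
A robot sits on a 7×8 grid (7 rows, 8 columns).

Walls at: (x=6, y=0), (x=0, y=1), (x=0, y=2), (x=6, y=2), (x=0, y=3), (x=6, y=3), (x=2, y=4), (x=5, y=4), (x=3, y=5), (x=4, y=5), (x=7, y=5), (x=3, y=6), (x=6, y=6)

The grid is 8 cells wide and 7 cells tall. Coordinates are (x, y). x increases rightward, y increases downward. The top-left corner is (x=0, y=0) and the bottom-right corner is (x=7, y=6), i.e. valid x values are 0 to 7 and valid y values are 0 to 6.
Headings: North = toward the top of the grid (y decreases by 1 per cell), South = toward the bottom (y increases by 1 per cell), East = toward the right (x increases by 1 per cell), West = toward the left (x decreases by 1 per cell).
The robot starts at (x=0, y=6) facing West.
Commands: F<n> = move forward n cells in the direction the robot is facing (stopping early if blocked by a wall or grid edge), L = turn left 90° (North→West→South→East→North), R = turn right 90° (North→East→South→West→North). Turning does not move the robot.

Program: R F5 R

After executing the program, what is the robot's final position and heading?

Start: (x=0, y=6), facing West
  R: turn right, now facing North
  F5: move forward 2/5 (blocked), now at (x=0, y=4)
  R: turn right, now facing East
Final: (x=0, y=4), facing East

Answer: Final position: (x=0, y=4), facing East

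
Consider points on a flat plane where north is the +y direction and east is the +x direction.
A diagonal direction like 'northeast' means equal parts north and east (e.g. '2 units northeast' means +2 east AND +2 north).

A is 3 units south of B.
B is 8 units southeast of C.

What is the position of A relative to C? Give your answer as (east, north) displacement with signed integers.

Answer: A is at (east=8, north=-11) relative to C.

Derivation:
Place C at the origin (east=0, north=0).
  B is 8 units southeast of C: delta (east=+8, north=-8); B at (east=8, north=-8).
  A is 3 units south of B: delta (east=+0, north=-3); A at (east=8, north=-11).
Therefore A relative to C: (east=8, north=-11).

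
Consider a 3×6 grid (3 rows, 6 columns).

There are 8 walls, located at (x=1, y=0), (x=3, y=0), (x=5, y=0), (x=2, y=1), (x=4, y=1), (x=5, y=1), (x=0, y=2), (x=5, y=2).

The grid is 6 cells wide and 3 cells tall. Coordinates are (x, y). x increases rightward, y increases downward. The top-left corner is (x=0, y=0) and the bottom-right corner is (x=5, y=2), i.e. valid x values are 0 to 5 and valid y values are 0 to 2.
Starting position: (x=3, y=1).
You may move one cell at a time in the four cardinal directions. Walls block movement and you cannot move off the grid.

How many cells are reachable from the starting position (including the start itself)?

Answer: Reachable cells: 8

Derivation:
BFS flood-fill from (x=3, y=1):
  Distance 0: (x=3, y=1)
  Distance 1: (x=3, y=2)
  Distance 2: (x=2, y=2), (x=4, y=2)
  Distance 3: (x=1, y=2)
  Distance 4: (x=1, y=1)
  Distance 5: (x=0, y=1)
  Distance 6: (x=0, y=0)
Total reachable: 8 (grid has 10 open cells total)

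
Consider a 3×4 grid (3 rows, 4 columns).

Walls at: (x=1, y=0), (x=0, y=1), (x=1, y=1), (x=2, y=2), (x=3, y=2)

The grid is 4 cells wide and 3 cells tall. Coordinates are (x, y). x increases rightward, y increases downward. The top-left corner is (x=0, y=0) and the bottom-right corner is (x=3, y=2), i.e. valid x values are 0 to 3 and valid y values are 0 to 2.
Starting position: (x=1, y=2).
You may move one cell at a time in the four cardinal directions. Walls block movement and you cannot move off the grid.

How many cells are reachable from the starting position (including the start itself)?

BFS flood-fill from (x=1, y=2):
  Distance 0: (x=1, y=2)
  Distance 1: (x=0, y=2)
Total reachable: 2 (grid has 7 open cells total)

Answer: Reachable cells: 2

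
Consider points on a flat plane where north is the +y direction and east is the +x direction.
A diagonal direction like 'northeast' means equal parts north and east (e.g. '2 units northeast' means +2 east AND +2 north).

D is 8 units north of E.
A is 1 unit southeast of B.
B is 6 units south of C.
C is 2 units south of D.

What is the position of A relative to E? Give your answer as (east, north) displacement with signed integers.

Place E at the origin (east=0, north=0).
  D is 8 units north of E: delta (east=+0, north=+8); D at (east=0, north=8).
  C is 2 units south of D: delta (east=+0, north=-2); C at (east=0, north=6).
  B is 6 units south of C: delta (east=+0, north=-6); B at (east=0, north=0).
  A is 1 unit southeast of B: delta (east=+1, north=-1); A at (east=1, north=-1).
Therefore A relative to E: (east=1, north=-1).

Answer: A is at (east=1, north=-1) relative to E.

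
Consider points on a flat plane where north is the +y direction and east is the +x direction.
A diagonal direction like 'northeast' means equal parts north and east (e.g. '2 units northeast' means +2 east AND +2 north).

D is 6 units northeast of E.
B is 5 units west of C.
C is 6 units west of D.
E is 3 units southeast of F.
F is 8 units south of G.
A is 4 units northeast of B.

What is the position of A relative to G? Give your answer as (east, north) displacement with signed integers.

Place G at the origin (east=0, north=0).
  F is 8 units south of G: delta (east=+0, north=-8); F at (east=0, north=-8).
  E is 3 units southeast of F: delta (east=+3, north=-3); E at (east=3, north=-11).
  D is 6 units northeast of E: delta (east=+6, north=+6); D at (east=9, north=-5).
  C is 6 units west of D: delta (east=-6, north=+0); C at (east=3, north=-5).
  B is 5 units west of C: delta (east=-5, north=+0); B at (east=-2, north=-5).
  A is 4 units northeast of B: delta (east=+4, north=+4); A at (east=2, north=-1).
Therefore A relative to G: (east=2, north=-1).

Answer: A is at (east=2, north=-1) relative to G.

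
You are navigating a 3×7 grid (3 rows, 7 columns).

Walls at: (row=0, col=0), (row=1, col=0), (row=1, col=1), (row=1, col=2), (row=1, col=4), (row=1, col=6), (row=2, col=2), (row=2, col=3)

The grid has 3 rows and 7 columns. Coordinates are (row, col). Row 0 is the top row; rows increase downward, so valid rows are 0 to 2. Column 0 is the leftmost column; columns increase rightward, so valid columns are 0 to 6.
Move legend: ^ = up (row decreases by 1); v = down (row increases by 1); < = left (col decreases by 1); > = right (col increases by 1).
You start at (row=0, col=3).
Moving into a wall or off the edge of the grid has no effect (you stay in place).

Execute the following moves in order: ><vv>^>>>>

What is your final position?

Answer: Final position: (row=0, col=6)

Derivation:
Start: (row=0, col=3)
  > (right): (row=0, col=3) -> (row=0, col=4)
  < (left): (row=0, col=4) -> (row=0, col=3)
  v (down): (row=0, col=3) -> (row=1, col=3)
  v (down): blocked, stay at (row=1, col=3)
  > (right): blocked, stay at (row=1, col=3)
  ^ (up): (row=1, col=3) -> (row=0, col=3)
  > (right): (row=0, col=3) -> (row=0, col=4)
  > (right): (row=0, col=4) -> (row=0, col=5)
  > (right): (row=0, col=5) -> (row=0, col=6)
  > (right): blocked, stay at (row=0, col=6)
Final: (row=0, col=6)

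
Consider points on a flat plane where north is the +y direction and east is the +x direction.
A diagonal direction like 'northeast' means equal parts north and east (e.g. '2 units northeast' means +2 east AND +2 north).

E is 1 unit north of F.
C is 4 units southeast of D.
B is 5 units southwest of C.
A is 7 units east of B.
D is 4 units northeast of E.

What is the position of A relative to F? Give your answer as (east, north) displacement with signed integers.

Answer: A is at (east=10, north=-4) relative to F.

Derivation:
Place F at the origin (east=0, north=0).
  E is 1 unit north of F: delta (east=+0, north=+1); E at (east=0, north=1).
  D is 4 units northeast of E: delta (east=+4, north=+4); D at (east=4, north=5).
  C is 4 units southeast of D: delta (east=+4, north=-4); C at (east=8, north=1).
  B is 5 units southwest of C: delta (east=-5, north=-5); B at (east=3, north=-4).
  A is 7 units east of B: delta (east=+7, north=+0); A at (east=10, north=-4).
Therefore A relative to F: (east=10, north=-4).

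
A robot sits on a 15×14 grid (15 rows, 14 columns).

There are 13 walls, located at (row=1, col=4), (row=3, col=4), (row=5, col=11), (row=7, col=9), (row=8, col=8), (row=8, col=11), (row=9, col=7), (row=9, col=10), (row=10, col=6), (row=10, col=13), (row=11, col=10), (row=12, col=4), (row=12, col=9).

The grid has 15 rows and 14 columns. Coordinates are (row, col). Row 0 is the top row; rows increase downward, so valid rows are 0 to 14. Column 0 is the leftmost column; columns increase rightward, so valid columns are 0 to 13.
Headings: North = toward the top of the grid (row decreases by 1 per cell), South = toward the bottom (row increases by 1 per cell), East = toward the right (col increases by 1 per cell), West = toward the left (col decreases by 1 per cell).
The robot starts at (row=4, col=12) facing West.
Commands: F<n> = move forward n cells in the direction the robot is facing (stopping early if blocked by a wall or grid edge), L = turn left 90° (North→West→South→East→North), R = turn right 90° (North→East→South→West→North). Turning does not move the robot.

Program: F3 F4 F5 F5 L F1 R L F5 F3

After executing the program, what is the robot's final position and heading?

Answer: Final position: (row=13, col=0), facing South

Derivation:
Start: (row=4, col=12), facing West
  F3: move forward 3, now at (row=4, col=9)
  F4: move forward 4, now at (row=4, col=5)
  F5: move forward 5, now at (row=4, col=0)
  F5: move forward 0/5 (blocked), now at (row=4, col=0)
  L: turn left, now facing South
  F1: move forward 1, now at (row=5, col=0)
  R: turn right, now facing West
  L: turn left, now facing South
  F5: move forward 5, now at (row=10, col=0)
  F3: move forward 3, now at (row=13, col=0)
Final: (row=13, col=0), facing South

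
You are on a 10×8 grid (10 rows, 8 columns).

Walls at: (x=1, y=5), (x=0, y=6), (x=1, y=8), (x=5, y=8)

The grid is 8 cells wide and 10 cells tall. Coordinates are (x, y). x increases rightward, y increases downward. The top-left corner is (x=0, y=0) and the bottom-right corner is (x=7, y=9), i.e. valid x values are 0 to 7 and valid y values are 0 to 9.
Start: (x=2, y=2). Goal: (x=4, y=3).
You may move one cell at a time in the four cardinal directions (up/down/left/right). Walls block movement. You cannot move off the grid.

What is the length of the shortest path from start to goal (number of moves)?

BFS from (x=2, y=2) until reaching (x=4, y=3):
  Distance 0: (x=2, y=2)
  Distance 1: (x=2, y=1), (x=1, y=2), (x=3, y=2), (x=2, y=3)
  Distance 2: (x=2, y=0), (x=1, y=1), (x=3, y=1), (x=0, y=2), (x=4, y=2), (x=1, y=3), (x=3, y=3), (x=2, y=4)
  Distance 3: (x=1, y=0), (x=3, y=0), (x=0, y=1), (x=4, y=1), (x=5, y=2), (x=0, y=3), (x=4, y=3), (x=1, y=4), (x=3, y=4), (x=2, y=5)  <- goal reached here
One shortest path (3 moves): (x=2, y=2) -> (x=3, y=2) -> (x=4, y=2) -> (x=4, y=3)

Answer: Shortest path length: 3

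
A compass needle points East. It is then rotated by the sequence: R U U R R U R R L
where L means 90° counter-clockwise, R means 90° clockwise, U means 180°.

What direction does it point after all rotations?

Start: East
  R (right (90° clockwise)) -> South
  U (U-turn (180°)) -> North
  U (U-turn (180°)) -> South
  R (right (90° clockwise)) -> West
  R (right (90° clockwise)) -> North
  U (U-turn (180°)) -> South
  R (right (90° clockwise)) -> West
  R (right (90° clockwise)) -> North
  L (left (90° counter-clockwise)) -> West
Final: West

Answer: Final heading: West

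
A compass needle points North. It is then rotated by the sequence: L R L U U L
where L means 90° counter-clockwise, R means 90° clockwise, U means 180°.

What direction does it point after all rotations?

Start: North
  L (left (90° counter-clockwise)) -> West
  R (right (90° clockwise)) -> North
  L (left (90° counter-clockwise)) -> West
  U (U-turn (180°)) -> East
  U (U-turn (180°)) -> West
  L (left (90° counter-clockwise)) -> South
Final: South

Answer: Final heading: South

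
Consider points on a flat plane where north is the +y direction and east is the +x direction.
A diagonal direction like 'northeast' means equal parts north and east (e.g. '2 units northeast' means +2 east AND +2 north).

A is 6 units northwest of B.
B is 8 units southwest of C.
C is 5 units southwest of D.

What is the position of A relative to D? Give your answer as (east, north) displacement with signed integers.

Answer: A is at (east=-19, north=-7) relative to D.

Derivation:
Place D at the origin (east=0, north=0).
  C is 5 units southwest of D: delta (east=-5, north=-5); C at (east=-5, north=-5).
  B is 8 units southwest of C: delta (east=-8, north=-8); B at (east=-13, north=-13).
  A is 6 units northwest of B: delta (east=-6, north=+6); A at (east=-19, north=-7).
Therefore A relative to D: (east=-19, north=-7).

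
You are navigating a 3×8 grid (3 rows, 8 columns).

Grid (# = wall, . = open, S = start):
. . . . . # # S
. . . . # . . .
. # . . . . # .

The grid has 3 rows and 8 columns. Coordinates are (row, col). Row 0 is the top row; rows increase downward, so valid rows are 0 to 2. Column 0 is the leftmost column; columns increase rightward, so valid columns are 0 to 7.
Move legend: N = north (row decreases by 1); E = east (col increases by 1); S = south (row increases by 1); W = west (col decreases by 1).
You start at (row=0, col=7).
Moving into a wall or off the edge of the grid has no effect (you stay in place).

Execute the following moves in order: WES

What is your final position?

Answer: Final position: (row=1, col=7)

Derivation:
Start: (row=0, col=7)
  W (west): blocked, stay at (row=0, col=7)
  E (east): blocked, stay at (row=0, col=7)
  S (south): (row=0, col=7) -> (row=1, col=7)
Final: (row=1, col=7)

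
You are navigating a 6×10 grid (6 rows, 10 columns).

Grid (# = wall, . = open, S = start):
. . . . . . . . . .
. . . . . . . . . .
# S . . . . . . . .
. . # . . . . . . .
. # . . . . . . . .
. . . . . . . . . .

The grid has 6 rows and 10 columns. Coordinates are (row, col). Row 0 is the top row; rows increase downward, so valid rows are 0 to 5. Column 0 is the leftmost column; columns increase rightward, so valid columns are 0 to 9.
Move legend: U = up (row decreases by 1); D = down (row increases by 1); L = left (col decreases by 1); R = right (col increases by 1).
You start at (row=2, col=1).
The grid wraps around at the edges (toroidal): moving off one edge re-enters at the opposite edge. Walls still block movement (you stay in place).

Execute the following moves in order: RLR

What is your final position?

Answer: Final position: (row=2, col=2)

Derivation:
Start: (row=2, col=1)
  R (right): (row=2, col=1) -> (row=2, col=2)
  L (left): (row=2, col=2) -> (row=2, col=1)
  R (right): (row=2, col=1) -> (row=2, col=2)
Final: (row=2, col=2)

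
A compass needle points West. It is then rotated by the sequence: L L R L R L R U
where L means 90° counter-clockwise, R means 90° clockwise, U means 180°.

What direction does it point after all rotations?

Answer: Final heading: North

Derivation:
Start: West
  L (left (90° counter-clockwise)) -> South
  L (left (90° counter-clockwise)) -> East
  R (right (90° clockwise)) -> South
  L (left (90° counter-clockwise)) -> East
  R (right (90° clockwise)) -> South
  L (left (90° counter-clockwise)) -> East
  R (right (90° clockwise)) -> South
  U (U-turn (180°)) -> North
Final: North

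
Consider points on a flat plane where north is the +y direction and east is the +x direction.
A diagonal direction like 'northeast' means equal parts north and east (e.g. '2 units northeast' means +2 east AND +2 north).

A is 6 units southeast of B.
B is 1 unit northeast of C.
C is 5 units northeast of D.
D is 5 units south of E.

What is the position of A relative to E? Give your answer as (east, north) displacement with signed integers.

Answer: A is at (east=12, north=-5) relative to E.

Derivation:
Place E at the origin (east=0, north=0).
  D is 5 units south of E: delta (east=+0, north=-5); D at (east=0, north=-5).
  C is 5 units northeast of D: delta (east=+5, north=+5); C at (east=5, north=0).
  B is 1 unit northeast of C: delta (east=+1, north=+1); B at (east=6, north=1).
  A is 6 units southeast of B: delta (east=+6, north=-6); A at (east=12, north=-5).
Therefore A relative to E: (east=12, north=-5).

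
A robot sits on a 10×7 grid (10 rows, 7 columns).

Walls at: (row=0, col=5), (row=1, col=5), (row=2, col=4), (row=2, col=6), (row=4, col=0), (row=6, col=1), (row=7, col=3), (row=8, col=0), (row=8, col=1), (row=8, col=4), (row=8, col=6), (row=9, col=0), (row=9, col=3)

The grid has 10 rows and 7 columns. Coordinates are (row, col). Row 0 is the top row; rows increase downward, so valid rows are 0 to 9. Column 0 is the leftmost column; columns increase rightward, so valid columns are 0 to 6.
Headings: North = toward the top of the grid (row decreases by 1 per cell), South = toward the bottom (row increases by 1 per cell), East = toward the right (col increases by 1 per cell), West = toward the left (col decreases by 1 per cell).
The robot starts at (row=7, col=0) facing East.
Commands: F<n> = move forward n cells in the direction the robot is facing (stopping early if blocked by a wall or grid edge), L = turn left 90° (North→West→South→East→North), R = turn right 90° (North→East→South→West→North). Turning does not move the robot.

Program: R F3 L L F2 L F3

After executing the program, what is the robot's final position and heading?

Answer: Final position: (row=5, col=0), facing West

Derivation:
Start: (row=7, col=0), facing East
  R: turn right, now facing South
  F3: move forward 0/3 (blocked), now at (row=7, col=0)
  L: turn left, now facing East
  L: turn left, now facing North
  F2: move forward 2, now at (row=5, col=0)
  L: turn left, now facing West
  F3: move forward 0/3 (blocked), now at (row=5, col=0)
Final: (row=5, col=0), facing West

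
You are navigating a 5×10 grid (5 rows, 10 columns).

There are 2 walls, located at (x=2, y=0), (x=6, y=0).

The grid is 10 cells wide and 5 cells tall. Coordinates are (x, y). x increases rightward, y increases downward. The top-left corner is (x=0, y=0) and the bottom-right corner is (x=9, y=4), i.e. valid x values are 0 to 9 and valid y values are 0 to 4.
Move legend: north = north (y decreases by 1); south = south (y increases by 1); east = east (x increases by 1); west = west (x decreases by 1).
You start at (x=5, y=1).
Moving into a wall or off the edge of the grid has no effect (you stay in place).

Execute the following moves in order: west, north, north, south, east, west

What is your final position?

Answer: Final position: (x=4, y=1)

Derivation:
Start: (x=5, y=1)
  west (west): (x=5, y=1) -> (x=4, y=1)
  north (north): (x=4, y=1) -> (x=4, y=0)
  north (north): blocked, stay at (x=4, y=0)
  south (south): (x=4, y=0) -> (x=4, y=1)
  east (east): (x=4, y=1) -> (x=5, y=1)
  west (west): (x=5, y=1) -> (x=4, y=1)
Final: (x=4, y=1)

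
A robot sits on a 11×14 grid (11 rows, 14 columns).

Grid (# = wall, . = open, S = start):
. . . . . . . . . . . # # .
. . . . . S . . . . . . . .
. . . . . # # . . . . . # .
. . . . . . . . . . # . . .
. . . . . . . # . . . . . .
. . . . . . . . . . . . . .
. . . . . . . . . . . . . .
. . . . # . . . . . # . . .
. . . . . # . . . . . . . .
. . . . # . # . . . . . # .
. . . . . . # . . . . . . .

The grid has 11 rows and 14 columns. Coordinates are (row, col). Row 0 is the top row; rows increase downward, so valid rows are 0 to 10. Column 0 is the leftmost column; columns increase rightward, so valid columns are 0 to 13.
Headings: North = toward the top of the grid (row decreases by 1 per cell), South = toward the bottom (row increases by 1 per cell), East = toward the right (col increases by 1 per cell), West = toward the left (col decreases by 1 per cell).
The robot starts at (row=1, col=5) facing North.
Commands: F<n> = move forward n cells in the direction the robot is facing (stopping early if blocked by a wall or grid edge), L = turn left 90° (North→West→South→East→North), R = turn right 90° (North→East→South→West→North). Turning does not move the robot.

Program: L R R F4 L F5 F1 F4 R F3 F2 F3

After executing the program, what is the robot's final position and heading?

Answer: Final position: (row=0, col=10), facing East

Derivation:
Start: (row=1, col=5), facing North
  L: turn left, now facing West
  R: turn right, now facing North
  R: turn right, now facing East
  F4: move forward 4, now at (row=1, col=9)
  L: turn left, now facing North
  F5: move forward 1/5 (blocked), now at (row=0, col=9)
  F1: move forward 0/1 (blocked), now at (row=0, col=9)
  F4: move forward 0/4 (blocked), now at (row=0, col=9)
  R: turn right, now facing East
  F3: move forward 1/3 (blocked), now at (row=0, col=10)
  F2: move forward 0/2 (blocked), now at (row=0, col=10)
  F3: move forward 0/3 (blocked), now at (row=0, col=10)
Final: (row=0, col=10), facing East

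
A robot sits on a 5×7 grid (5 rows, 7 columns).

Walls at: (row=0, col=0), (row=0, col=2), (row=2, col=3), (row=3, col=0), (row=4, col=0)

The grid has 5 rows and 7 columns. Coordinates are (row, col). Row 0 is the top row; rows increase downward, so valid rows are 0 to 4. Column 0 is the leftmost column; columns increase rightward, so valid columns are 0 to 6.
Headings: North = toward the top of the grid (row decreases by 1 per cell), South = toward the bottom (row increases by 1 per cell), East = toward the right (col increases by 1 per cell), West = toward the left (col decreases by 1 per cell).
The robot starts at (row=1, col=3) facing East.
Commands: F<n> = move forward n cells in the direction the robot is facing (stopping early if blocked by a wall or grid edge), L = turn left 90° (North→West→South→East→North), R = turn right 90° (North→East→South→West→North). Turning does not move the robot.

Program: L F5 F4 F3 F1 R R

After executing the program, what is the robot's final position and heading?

Answer: Final position: (row=0, col=3), facing South

Derivation:
Start: (row=1, col=3), facing East
  L: turn left, now facing North
  F5: move forward 1/5 (blocked), now at (row=0, col=3)
  F4: move forward 0/4 (blocked), now at (row=0, col=3)
  F3: move forward 0/3 (blocked), now at (row=0, col=3)
  F1: move forward 0/1 (blocked), now at (row=0, col=3)
  R: turn right, now facing East
  R: turn right, now facing South
Final: (row=0, col=3), facing South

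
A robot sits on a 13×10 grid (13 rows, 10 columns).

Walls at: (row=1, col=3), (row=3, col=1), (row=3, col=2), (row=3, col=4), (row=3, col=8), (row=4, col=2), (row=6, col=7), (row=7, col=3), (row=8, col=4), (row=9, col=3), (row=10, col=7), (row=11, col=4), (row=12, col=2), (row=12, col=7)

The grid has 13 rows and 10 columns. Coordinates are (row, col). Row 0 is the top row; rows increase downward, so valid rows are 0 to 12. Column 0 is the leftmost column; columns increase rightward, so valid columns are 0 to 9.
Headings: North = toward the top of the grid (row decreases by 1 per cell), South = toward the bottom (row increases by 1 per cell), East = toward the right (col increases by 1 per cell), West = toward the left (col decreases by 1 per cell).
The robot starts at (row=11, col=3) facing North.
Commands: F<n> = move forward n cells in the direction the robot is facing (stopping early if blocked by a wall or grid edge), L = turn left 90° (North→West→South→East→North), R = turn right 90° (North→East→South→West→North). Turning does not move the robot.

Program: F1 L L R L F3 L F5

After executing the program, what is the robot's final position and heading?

Start: (row=11, col=3), facing North
  F1: move forward 1, now at (row=10, col=3)
  L: turn left, now facing West
  L: turn left, now facing South
  R: turn right, now facing West
  L: turn left, now facing South
  F3: move forward 2/3 (blocked), now at (row=12, col=3)
  L: turn left, now facing East
  F5: move forward 3/5 (blocked), now at (row=12, col=6)
Final: (row=12, col=6), facing East

Answer: Final position: (row=12, col=6), facing East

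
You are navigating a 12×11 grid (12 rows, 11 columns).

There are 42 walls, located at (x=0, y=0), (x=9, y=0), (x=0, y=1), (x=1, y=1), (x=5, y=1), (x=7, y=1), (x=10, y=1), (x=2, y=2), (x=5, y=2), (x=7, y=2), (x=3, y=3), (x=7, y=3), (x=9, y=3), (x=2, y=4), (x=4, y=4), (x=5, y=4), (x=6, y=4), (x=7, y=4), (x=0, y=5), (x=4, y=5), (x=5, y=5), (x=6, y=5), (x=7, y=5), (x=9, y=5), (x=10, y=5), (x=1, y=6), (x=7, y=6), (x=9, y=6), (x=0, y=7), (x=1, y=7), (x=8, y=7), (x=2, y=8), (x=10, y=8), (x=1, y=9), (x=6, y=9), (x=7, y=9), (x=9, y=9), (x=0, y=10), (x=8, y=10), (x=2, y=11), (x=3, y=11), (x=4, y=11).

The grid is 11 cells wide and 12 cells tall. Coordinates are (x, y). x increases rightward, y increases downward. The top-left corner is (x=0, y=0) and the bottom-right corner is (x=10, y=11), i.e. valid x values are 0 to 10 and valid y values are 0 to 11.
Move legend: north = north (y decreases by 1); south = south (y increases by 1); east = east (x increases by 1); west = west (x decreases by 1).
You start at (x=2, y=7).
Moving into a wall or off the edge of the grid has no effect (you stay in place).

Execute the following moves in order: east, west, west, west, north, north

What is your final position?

Answer: Final position: (x=2, y=5)

Derivation:
Start: (x=2, y=7)
  east (east): (x=2, y=7) -> (x=3, y=7)
  west (west): (x=3, y=7) -> (x=2, y=7)
  west (west): blocked, stay at (x=2, y=7)
  west (west): blocked, stay at (x=2, y=7)
  north (north): (x=2, y=7) -> (x=2, y=6)
  north (north): (x=2, y=6) -> (x=2, y=5)
Final: (x=2, y=5)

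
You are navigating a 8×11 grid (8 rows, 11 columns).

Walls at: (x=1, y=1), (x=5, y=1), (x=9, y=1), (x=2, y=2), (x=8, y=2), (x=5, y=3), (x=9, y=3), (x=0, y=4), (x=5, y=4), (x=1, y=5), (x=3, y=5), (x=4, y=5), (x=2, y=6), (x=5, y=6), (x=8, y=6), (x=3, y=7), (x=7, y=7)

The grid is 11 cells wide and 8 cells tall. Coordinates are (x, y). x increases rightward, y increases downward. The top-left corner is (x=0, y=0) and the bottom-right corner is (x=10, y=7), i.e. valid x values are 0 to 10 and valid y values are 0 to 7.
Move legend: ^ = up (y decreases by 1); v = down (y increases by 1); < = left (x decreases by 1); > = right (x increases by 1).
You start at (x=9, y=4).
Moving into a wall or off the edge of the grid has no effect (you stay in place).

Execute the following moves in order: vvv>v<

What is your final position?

Start: (x=9, y=4)
  v (down): (x=9, y=4) -> (x=9, y=5)
  v (down): (x=9, y=5) -> (x=9, y=6)
  v (down): (x=9, y=6) -> (x=9, y=7)
  > (right): (x=9, y=7) -> (x=10, y=7)
  v (down): blocked, stay at (x=10, y=7)
  < (left): (x=10, y=7) -> (x=9, y=7)
Final: (x=9, y=7)

Answer: Final position: (x=9, y=7)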